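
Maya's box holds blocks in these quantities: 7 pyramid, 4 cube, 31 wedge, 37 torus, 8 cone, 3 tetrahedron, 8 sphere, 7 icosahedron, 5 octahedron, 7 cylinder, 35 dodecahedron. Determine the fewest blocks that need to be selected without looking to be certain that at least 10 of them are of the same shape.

77

By pigeonhole, the 11 shapes are the holes; the blocks drawn are the pigeons.
To avoid 10 of any one shape, the worst case takes at most 9 of each shape, or every block of a shape that has fewer than 9.
That gives 7 + 4 + 9 + 9 + 8 + 3 + 8 + 7 + 5 + 7 + 9 = 76 blocks with no shape reaching 10.
The next block forces some shape to 10, so 76 + 1 = 77.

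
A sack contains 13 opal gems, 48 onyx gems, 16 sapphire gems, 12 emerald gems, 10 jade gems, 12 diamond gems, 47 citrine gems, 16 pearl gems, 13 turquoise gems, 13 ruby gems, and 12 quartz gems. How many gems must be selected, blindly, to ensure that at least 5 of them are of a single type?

45

An adversary could hand out at most 4 gems per type: 4 + 4 + 4 + 4 + 4 + 4 + 4 + 4 + 4 + 4 + 4 = 44 gems and still no type has 5.
Pigeonhole: one more gem lands in a type already at 4, so 45 draws are enough and 44 are not.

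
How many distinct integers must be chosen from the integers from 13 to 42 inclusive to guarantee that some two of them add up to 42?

A set avoiding the sum 42 can contain at most one of each pair {x, 42−x}, plus the 14 elements whose complement lies outside the range or equal to its own complement.
The integers 21, …, 42 (22 of them) are such a set: any two sum to at least 21+22 = 43 > 42.
By the pigeonhole principle, any 23rd integer completes one of the 8 pairs, so 23 choices force a sum of 42.

23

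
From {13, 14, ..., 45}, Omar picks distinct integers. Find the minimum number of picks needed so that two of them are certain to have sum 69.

Two chosen integers sum to 69 exactly when both halves of some pair {x, 69−x} with 24 ≤ x ≤ 69−x ≤ 45 are chosen — 11 such pairs.
The remaining 11 elements (those with no distinct partner in range) can never complete a 69-sum, so the worst case takes all of them and one from each pair: 11 + 11 = 22.
The 23rd integer has to be the second member of some pair, so 22 + 1 = 23.

23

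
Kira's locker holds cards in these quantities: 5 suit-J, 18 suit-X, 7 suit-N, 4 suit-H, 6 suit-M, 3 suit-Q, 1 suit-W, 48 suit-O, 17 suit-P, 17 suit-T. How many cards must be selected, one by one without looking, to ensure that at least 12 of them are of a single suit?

71

An adversary could hand out at most 11 cards per suit (6 suits run out sooner): 5 + 11 + 7 + 4 + 6 + 3 + 1 + 11 + 11 + 11 = 70 cards and still no suit has 12.
One more card lands in a suit already at 11, so 71 draws are enough and 70 are not.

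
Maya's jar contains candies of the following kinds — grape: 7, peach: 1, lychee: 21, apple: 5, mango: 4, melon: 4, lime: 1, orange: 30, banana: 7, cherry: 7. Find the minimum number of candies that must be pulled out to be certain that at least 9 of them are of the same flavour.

53

By the pigeonhole principle, the 10 flavours are the holes; the candies drawn are the pigeons.
To avoid 9 of any one flavour, the worst case takes at most 8 of each flavour, or every candy of a flavour that has fewer than 8.
That gives 7 + 1 + 8 + 5 + 4 + 4 + 1 + 8 + 7 + 7 = 52 candies with no flavour reaching 9.
The next candy forces some flavour to 9, so 52 + 1 = 53.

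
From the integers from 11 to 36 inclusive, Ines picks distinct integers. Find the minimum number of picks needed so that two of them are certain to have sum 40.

18

A set avoiding the sum 40 can contain at most one of each pair {x, 40−x}, plus the 8 elements whose complement lies outside the range or equal to its own complement.
The integers 20, …, 36 (17 of them) are such a set: any two sum to at least 20+21 = 41 > 40.
By pigeonhole, any 18th integer completes one of the 9 pairs, so 18 choices force a sum of 40.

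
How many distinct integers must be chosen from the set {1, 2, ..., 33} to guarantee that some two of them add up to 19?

25

Group the elements by complementary pair {x, 19−x}: {1,18}, {2,17}, {3,16}, …, giving 9 two-element pairs and 15 integers whose partner 19−x falls outside [1,33].
Treating each of those 24 groups as a pigeonhole, one can pick one integer per group — 24 integers — with no two summing to 19.
The 25th integer lands in an occupied pair, forcing a sum of 19.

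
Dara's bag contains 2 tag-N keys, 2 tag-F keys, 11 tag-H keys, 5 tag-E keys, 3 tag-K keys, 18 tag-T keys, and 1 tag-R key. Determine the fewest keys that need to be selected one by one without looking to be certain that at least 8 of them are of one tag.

An adversary could hand out at most 7 keys per tag (5 tags run out sooner): 2 + 2 + 7 + 5 + 3 + 7 + 1 = 27 keys and still no tag has 8.
By pigeonhole, one more key lands in a tag already at 7, so 28 draws are enough and 27 are not.

28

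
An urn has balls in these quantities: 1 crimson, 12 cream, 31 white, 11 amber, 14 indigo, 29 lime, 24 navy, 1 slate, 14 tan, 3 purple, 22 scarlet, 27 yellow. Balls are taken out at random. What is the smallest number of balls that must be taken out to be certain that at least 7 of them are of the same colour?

An adversary could hand out at most 6 balls per colour (crimson, slate, purple run out sooner): 1 + 6 + 6 + 6 + 6 + 6 + 6 + 1 + 6 + 3 + 6 + 6 = 59 balls and still no colour has 7.
One more ball lands in a colour already at 6, so 60 draws are enough and 59 are not.

60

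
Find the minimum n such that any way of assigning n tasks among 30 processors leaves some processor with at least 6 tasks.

With 150 tasks one could put exactly 5 in each of the 30 processors, and no processor would reach 6.
By pigeonhole, one more task must land in a processor that already has 5, giving it 6.
So 30 × 5 + 1 = 151 tasks are required.

151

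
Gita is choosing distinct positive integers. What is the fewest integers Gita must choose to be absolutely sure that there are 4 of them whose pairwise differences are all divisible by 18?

55

Integers whose pairwise differences are multiples of 18 are exactly those sharing a remainder mod 18. By the pigeonhole principle, the 18 residue classes mod 18 are the pigeonholes.
With 54 integers one could put 3 in each residue class and have no class reach 4.
The 55th integer pushes some class to 4, so 18·3 + 1 = 55.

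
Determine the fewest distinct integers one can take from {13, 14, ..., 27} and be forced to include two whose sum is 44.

Two chosen integers sum to 44 exactly when both halves of some pair {x, 44−x} with 17 ≤ x ≤ 44−x ≤ 27 are chosen — 5 such pairs.
The remaining 5 elements (those with no distinct partner in range) can never complete a 44-sum, so the worst case takes all of them and one from each pair: 5 + 5 = 10.
By the pigeonhole principle, the 11th integer has to be the second member of some pair, so 10 + 1 = 11.

11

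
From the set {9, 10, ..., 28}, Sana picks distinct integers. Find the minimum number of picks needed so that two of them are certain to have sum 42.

14

Group the elements by complementary pair {x, 42−x}: {14,28}, {15,27}, {16,26}, …, giving 7 two-element pairs; the single value 21 (it cannot pair with itself since the integers are distinct); and 5 integers whose partner 42−x falls outside [9,28].
Pigeonhole: treating each of those 13 groups as a pigeonhole, one can pick one integer per group — 13 integers — with no two summing to 42.
The 14th integer lands in an occupied pair, forcing a sum of 42.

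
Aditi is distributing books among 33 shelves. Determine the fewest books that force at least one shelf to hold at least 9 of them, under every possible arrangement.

265

With 264 books one could put exactly 8 in each of the 33 shelves, and no shelf would reach 9.
One more book must land in a shelf that already has 8, giving it 9.
So 33 × 8 + 1 = 265 books are required.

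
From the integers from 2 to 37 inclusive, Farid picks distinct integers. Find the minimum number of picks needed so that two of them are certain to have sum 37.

20

Group the elements by complementary pair {x, 37−x}: {2,35}, {3,34}, {4,33}, …, giving 17 two-element pairs and 2 integers whose partner 37−x falls outside [2,37].
Treating each of those 19 groups as a pigeonhole, one can pick one integer per group — 19 integers — with no two summing to 37.
The 20th integer lands in an occupied pair, forcing a sum of 37.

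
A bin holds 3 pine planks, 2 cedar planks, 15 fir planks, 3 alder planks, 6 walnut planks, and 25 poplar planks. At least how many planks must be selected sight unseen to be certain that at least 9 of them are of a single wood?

By pigeonhole, put each drawn plank into a box by wood. The largest draw with every box below 9 takes min(count, 8) from each wood; woods with fewer than 8 contribute all they have.
Σ min(cᵢ, 8) = 3 + 2 + 8 + 3 + 6 + 8 = 30.
Draw number 30 + 1 = 31 must push one box to 9.

31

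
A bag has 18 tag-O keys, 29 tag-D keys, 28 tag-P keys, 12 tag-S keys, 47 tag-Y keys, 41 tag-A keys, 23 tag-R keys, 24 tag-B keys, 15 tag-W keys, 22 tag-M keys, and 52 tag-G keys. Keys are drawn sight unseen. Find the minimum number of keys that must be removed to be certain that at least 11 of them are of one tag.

111

The 11 tags are the holes; the keys drawn are the pigeons.
To avoid 11 of any one tag, the worst case takes at most 10 of each tag.
That gives 10 + 10 + 10 + 10 + 10 + 10 + 10 + 10 + 10 + 10 + 10 = 110 keys with no tag reaching 11.
The next key forces some tag to 11, so 110 + 1 = 111.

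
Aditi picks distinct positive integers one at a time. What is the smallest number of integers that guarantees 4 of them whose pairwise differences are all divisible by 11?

Integers whose pairwise differences are multiples of 11 are exactly those sharing a remainder mod 11. Pigeonhole: the 11 residue classes mod 11 are the pigeonholes.
With 33 integers one could put 3 in each residue class and have no class reach 4.
The 34th integer pushes some class to 4, so 11·3 + 1 = 34.

34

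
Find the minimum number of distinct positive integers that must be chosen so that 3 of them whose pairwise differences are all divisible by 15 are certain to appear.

31

Integers whose pairwise differences are multiples of 15 are exactly those sharing a remainder mod 15. By pigeonhole, the 15 residue classes mod 15 are the pigeonholes.
With 30 integers one could put 2 in each residue class and have no class reach 3.
The 31st integer pushes some class to 3, so 15·2 + 1 = 31.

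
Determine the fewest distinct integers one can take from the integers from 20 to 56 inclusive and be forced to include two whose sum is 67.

24

A set avoiding the sum 67 can contain at most one of each pair {x, 67−x}, plus the 9 elements whose complement lies outside the range.
The integers 34, …, 56 (23 of them) are such a set: any two sum to at least 34+35 = 69 > 67.
By the pigeonhole principle, any 24th integer completes one of the 14 pairs, so 24 choices force a sum of 67.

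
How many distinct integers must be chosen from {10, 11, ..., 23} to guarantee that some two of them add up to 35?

Group the elements by complementary pair {x, 35−x}: {12,23}, {13,22}, {14,21}, …, giving 6 two-element pairs and 2 integers whose partner 35−x falls outside [10,23].
Pigeonhole: treating each of those 8 groups as a pigeonhole, one can pick one integer per group — 8 integers — with no two summing to 35.
The 9th integer lands in an occupied pair, forcing a sum of 35.

9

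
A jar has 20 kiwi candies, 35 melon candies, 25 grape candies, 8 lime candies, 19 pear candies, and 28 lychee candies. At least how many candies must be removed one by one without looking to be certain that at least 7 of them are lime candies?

In the worst case for collecting lime candies, every non-lime candy comes out first.
There are 20 + 35 + 25 + 19 + 28 = 127 non-lime candies altogether.
After those, each further candy must be lime, so 127 + 7 = 134 draws guarantee 7 lime candies.

134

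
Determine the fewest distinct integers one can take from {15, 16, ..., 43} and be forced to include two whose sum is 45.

22

Group the elements by complementary pair {x, 45−x}: {15,30}, {16,29}, {17,28}, …, giving 8 two-element pairs and 13 integers whose partner 45−x falls outside [15,43].
Treating each of those 21 groups as a pigeonhole, one can pick one integer per group — 21 integers — with no two summing to 45.
The 22nd integer lands in an occupied pair, forcing a sum of 45.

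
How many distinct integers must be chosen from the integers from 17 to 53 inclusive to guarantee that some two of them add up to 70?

Group the elements by complementary pair {x, 70−x}: {17,53}, {18,52}, {19,51}, …, giving 18 two-element pairs and the single value 35 (it cannot pair with itself since the integers are distinct).
By the pigeonhole principle, treating each of those 19 groups as a pigeonhole, one can pick one integer per group — 19 integers — with no two summing to 70.
The 20th integer lands in an occupied pair, forcing a sum of 70.

20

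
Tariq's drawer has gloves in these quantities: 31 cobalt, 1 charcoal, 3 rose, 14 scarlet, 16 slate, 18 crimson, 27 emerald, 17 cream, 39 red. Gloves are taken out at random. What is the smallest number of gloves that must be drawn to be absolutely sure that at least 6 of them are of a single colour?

Put each drawn glove into a box by colour. The largest draw with every box below 6 takes min(count, 5) from each colour; colours with fewer than 5 contribute all they have.
Σ min(cᵢ, 5) = 5 + 1 + 3 + 5 + 5 + 5 + 5 + 5 + 5 = 39.
Draw number 39 + 1 = 40 must push one box to 6.

40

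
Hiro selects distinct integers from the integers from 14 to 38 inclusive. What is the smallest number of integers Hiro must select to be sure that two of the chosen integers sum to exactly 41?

Group the elements by complementary pair {x, 41−x}: {14,27}, {15,26}, {16,25}, …, giving 7 two-element pairs and 11 integers whose partner 41−x falls outside [14,38].
By the pigeonhole principle, treating each of those 18 groups as a pigeonhole, one can pick one integer per group — 18 integers — with no two summing to 41.
The 19th integer lands in an occupied pair, forcing a sum of 41.

19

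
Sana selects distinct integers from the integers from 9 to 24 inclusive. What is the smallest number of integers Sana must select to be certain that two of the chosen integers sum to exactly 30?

11

A set avoiding the sum 30 can contain at most one of each pair {x, 30−x}, plus the 4 elements whose complement lies outside the range or equal to its own complement.
The integers 15, …, 24 (10 of them) are such a set: any two sum to at least 15+16 = 31 > 30.
By pigeonhole, any 11th integer completes one of the 6 pairs, so 11 choices force a sum of 30.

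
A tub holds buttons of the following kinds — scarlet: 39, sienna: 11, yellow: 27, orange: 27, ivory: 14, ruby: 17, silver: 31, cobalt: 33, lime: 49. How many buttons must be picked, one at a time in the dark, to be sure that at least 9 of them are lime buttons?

208

In the worst case for collecting lime buttons, every non-lime button comes out first.
There are 39 + 11 + 27 + 27 + 14 + 17 + 31 + 33 = 199 non-lime buttons altogether.
After those, each further button must be lime, so 199 + 9 = 208 draws guarantee 9 lime buttons.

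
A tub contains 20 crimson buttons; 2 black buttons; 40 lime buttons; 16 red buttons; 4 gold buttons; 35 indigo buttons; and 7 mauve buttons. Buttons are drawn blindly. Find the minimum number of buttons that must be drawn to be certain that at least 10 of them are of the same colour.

50

An adversary could hand out at most 9 buttons per colour (black, gold, mauve run out sooner): 9 + 2 + 9 + 9 + 4 + 9 + 7 = 49 buttons and still no colour has 10.
Pigeonhole: one more button lands in a colour already at 9, so 50 draws are enough and 49 are not.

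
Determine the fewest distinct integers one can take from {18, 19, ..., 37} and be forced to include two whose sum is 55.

A set avoiding the sum 55 can contain at most one of each pair {x, 55−x}.
The integers 28, …, 37 (10 of them) are such a set: any two sum to at least 28+29 = 57 > 55.
Pigeonhole: any 11th integer completes one of the 10 pairs, so 11 choices force a sum of 55.

11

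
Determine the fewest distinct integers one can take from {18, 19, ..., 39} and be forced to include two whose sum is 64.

Two chosen integers sum to 64 exactly when both halves of some pair {x, 64−x} with 25 ≤ x ≤ 64−x ≤ 39 are chosen — 7 such pairs.
The remaining 8 elements (those with no distinct partner in range) can never complete a 64-sum, so the worst case takes all of them and one from each pair: 8 + 7 = 15.
The 16th integer has to be the second member of some pair, so 15 + 1 = 16.

16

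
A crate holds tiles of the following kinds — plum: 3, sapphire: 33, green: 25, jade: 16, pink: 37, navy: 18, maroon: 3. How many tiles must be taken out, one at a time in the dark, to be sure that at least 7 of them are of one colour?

An adversary could hand out at most 6 tiles per colour (plum, maroon run out sooner): 3 + 6 + 6 + 6 + 6 + 6 + 3 = 36 tiles and still no colour has 7.
One more tile lands in a colour already at 6, so 37 draws are enough and 36 are not.

37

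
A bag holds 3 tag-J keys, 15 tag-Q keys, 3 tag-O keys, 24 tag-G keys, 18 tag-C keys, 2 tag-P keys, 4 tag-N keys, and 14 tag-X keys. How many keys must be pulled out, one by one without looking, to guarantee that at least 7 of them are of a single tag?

37

Put each drawn key into a box by tag. The largest draw with every box below 7 takes min(count, 6) from each tag; tags with fewer than 6 contribute all they have.
Σ min(cᵢ, 6) = 3 + 6 + 3 + 6 + 6 + 2 + 4 + 6 = 36.
Draw number 36 + 1 = 37 must push one box to 7.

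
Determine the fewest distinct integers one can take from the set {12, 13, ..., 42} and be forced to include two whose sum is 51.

Group the elements by complementary pair {x, 51−x}: {12,39}, {13,38}, {14,37}, …, giving 14 two-element pairs and 3 integers whose partner 51−x falls outside [12,42].
Treating each of those 17 groups as a pigeonhole, one can pick one integer per group — 17 integers — with no two summing to 51.
The 18th integer lands in an occupied pair, forcing a sum of 51.

18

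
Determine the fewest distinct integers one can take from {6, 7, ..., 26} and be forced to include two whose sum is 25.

A set avoiding the sum 25 can contain at most one of each pair {x, 25−x}, plus the 7 elements whose complement lies outside the range.
The integers 13, …, 26 (14 of them) are such a set: any two sum to at least 13+14 = 27 > 25.
Any 15th integer completes one of the 7 pairs, so 15 choices force a sum of 25.

15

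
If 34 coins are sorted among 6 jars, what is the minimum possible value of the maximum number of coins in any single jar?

By pigeonhole, the 6 jars are the holes and the 34 coins are the pigeons.
If every jar held at most 5 coins, the total would be at most 6 × 5 = 30, which is less than 34.
So some jar holds at least ⌈34/6⌉ = 6 coins.

6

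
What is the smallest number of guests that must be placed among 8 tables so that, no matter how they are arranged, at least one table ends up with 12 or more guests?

With 88 guests one could put exactly 11 in each of the 8 tables, and no table would reach 12.
One more guest must land in a table that already has 11, giving it 12.
So 8 × 11 + 1 = 89 guests are required.

89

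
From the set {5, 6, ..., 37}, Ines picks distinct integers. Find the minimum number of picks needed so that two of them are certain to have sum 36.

21

A set avoiding the sum 36 can contain at most one of each pair {x, 36−x}, plus the 7 elements whose complement lies outside the range or equal to its own complement.
The integers 18, …, 37 (20 of them) are such a set: any two sum to at least 18+19 = 37 > 36.
Pigeonhole: any 21st integer completes one of the 13 pairs, so 21 choices force a sum of 36.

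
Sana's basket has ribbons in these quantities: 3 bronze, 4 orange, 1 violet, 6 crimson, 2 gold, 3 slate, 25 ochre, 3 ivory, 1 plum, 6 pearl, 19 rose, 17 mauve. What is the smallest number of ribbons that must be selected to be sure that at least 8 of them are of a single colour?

51

Pigeonhole: the 12 colours are the holes; the ribbons drawn are the pigeons.
To avoid 8 of any one colour, the worst case takes at most 7 of each colour, or every ribbon of a colour that has fewer than 7.
That gives 3 + 4 + 1 + 6 + 2 + 3 + 7 + 3 + 1 + 6 + 7 + 7 = 50 ribbons with no colour reaching 8.
The next ribbon forces some colour to 8, so 50 + 1 = 51.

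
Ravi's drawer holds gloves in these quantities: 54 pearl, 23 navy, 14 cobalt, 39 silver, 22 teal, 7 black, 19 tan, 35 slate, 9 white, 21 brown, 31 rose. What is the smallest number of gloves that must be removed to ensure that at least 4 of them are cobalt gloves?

264

In the worst case for collecting cobalt gloves, every non-cobalt glove comes out first.
There are 54 + 23 + 39 + 22 + 7 + 19 + 35 + 9 + 21 + 31 = 260 non-cobalt gloves altogether.
After those, each further glove must be cobalt, so 260 + 4 = 264 draws guarantee 4 cobalt gloves.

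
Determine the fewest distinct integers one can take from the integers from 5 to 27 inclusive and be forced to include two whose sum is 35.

14

Group the elements by complementary pair {x, 35−x}: {8,27}, {9,26}, {10,25}, …, giving 10 two-element pairs and 3 integers whose partner 35−x falls outside [5,27].
By pigeonhole, treating each of those 13 groups as a pigeonhole, one can pick one integer per group — 13 integers — with no two summing to 35.
The 14th integer lands in an occupied pair, forcing a sum of 35.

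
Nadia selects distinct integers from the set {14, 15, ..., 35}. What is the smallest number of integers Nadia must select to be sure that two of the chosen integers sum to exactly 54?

15

Group the elements by complementary pair {x, 54−x}: {19,35}, {20,34}, {21,33}, …, giving 8 two-element pairs, the single value 27 (it cannot pair with itself since the integers are distinct), and 5 integers whose partner 54−x falls outside [14,35].
Pigeonhole: treating each of those 14 groups as a pigeonhole, one can pick one integer per group — 14 integers — with no two summing to 54.
The 15th integer lands in an occupied pair, forcing a sum of 54.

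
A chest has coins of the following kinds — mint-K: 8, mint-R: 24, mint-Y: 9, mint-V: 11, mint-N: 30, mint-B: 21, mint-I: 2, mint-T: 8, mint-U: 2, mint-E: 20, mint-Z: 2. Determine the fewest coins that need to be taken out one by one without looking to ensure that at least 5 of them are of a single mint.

An adversary could hand out at most 4 coins per mint (mint-I, mint-U, mint-Z run out sooner): 4 + 4 + 4 + 4 + 4 + 4 + 2 + 4 + 2 + 4 + 2 = 38 coins and still no mint has 5.
By pigeonhole, one more coin lands in a mint already at 4, so 39 draws are enough and 38 are not.

39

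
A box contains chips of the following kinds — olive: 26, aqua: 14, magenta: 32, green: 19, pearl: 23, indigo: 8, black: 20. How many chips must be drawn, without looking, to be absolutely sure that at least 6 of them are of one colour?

36

An adversary could hand out at most 5 chips per colour: 5 + 5 + 5 + 5 + 5 + 5 + 5 = 35 chips and still no colour has 6.
One more chip lands in a colour already at 5, so 36 draws are enough and 35 are not.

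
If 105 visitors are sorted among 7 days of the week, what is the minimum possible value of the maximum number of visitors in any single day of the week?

The 7 days of the week are the holes and the 105 visitors are the pigeons.
If every day of the week held at most 14 visitors, the total would be at most 7 × 14 = 98, which is less than 105.
So some day of the week holds at least ⌈105/7⌉ = 15 visitors.

15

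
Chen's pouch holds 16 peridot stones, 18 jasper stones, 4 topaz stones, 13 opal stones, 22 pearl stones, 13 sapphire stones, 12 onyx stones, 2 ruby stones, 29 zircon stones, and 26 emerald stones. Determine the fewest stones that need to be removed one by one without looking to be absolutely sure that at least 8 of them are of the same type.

An adversary could hand out at most 7 stones per type (topaz, ruby run out sooner): 7 + 7 + 4 + 7 + 7 + 7 + 7 + 2 + 7 + 7 = 62 stones and still no type has 8.
By pigeonhole, one more stone lands in a type already at 7, so 63 draws are enough and 62 are not.

63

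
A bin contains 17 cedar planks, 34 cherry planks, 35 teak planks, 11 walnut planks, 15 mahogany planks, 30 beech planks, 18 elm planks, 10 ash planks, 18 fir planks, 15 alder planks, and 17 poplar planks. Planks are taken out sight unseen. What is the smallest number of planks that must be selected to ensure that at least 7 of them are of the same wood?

An adversary could hand out at most 6 planks per wood: 6 + 6 + 6 + 6 + 6 + 6 + 6 + 6 + 6 + 6 + 6 = 66 planks and still no wood has 7.
One more plank lands in a wood already at 6, so 67 draws are enough and 66 are not.

67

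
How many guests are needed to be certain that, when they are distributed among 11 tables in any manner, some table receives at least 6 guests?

56

With 55 guests one could put exactly 5 in each of the 11 tables, and no table would reach 6.
One more guest must land in a table that already has 5, giving it 6.
So 11 × 5 + 1 = 56 guests are required.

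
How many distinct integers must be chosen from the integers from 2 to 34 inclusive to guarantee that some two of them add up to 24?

24

Two chosen integers sum to 24 exactly when both halves of some pair {x, 24−x} with 2 ≤ x ≤ 24−x ≤ 22 are chosen — 10 such pairs.
The remaining 13 elements (those with no distinct partner in range) can never complete a 24-sum, so the worst case takes all of them and one from each pair: 13 + 10 = 23.
Pigeonhole: the 24th integer has to be the second member of some pair, so 23 + 1 = 24.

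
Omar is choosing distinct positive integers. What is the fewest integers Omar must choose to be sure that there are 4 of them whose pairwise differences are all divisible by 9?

Integers whose pairwise differences are multiples of 9 are exactly those sharing a remainder mod 9. Pigeonhole: the 9 residue classes mod 9 are the pigeonholes.
With 27 integers one could put 3 in each residue class and have no class reach 4.
The 28th integer pushes some class to 4, so 9·3 + 1 = 28.

28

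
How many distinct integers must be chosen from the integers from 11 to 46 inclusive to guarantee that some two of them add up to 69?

A set avoiding the sum 69 can contain at most one of each pair {x, 69−x}, plus the 12 elements whose complement lies outside the range.
The integers 11, …, 34 (24 of them) are such a set: any two sum to at least 11+12 = 23 and at most 33+34 = 67 < 69.
Any 25th integer completes one of the 12 pairs, so 25 choices force a sum of 69.

25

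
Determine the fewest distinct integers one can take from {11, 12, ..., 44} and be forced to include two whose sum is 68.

25

Two chosen integers sum to 68 exactly when both halves of some pair {x, 68−x} with 24 ≤ x ≤ 68−x ≤ 44 are chosen — 10 such pairs.
The remaining 14 elements (those with no distinct partner in range) can never complete a 68-sum, so the worst case takes all of them and one from each pair: 14 + 10 = 24.
The 25th integer has to be the second member of some pair, so 24 + 1 = 25.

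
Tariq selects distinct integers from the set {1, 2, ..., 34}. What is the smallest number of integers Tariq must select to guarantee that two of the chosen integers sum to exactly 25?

23

Two chosen integers sum to 25 exactly when both halves of some pair {x, 25−x} with 1 ≤ x ≤ 25−x ≤ 24 are chosen — 12 such pairs.
The remaining 10 elements (those with no distinct partner in range) can never complete a 25-sum, so the worst case takes all of them and one from each pair: 10 + 12 = 22.
By the pigeonhole principle, the 23rd integer has to be the second member of some pair, so 22 + 1 = 23.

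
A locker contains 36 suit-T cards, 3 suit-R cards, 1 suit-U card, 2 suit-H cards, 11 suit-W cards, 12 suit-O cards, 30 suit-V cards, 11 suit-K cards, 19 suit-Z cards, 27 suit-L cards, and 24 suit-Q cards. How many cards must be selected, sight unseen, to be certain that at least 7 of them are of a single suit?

55

An adversary could hand out at most 6 cards per suit (suit-R, suit-U, suit-H run out sooner): 6 + 3 + 1 + 2 + 6 + 6 + 6 + 6 + 6 + 6 + 6 = 54 cards and still no suit has 7.
One more card lands in a suit already at 6, so 55 draws are enough and 54 are not.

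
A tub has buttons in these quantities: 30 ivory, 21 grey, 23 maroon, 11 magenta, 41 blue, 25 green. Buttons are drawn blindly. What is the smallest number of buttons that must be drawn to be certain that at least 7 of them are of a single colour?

37

By the pigeonhole principle, the 6 colours are the holes; the buttons drawn are the pigeons.
To avoid 7 of any one colour, the worst case takes at most 6 of each colour.
That gives 6 + 6 + 6 + 6 + 6 + 6 = 36 buttons with no colour reaching 7.
The next button forces some colour to 7, so 36 + 1 = 37.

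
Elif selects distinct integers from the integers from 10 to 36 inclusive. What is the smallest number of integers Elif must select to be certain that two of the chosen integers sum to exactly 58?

21

Two chosen integers sum to 58 exactly when both halves of some pair {x, 58−x} with 22 ≤ x ≤ 58−x ≤ 36 are chosen — 7 such pairs.
The remaining 13 elements (those with no distinct partner in range) can never complete a 58-sum, so the worst case takes all of them and one from each pair: 13 + 7 = 20.
The 21st integer has to be the second member of some pair, so 20 + 1 = 21.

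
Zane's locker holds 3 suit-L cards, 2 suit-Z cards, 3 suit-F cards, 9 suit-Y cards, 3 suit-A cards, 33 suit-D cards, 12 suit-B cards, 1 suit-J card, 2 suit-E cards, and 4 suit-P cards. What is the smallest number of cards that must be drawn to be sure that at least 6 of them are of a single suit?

The 10 suits are the holes; the cards drawn are the pigeons.
To avoid 6 of any one suit, the worst case takes at most 5 of each suit, or every card of a suit that has fewer than 5.
That gives 3 + 2 + 3 + 5 + 3 + 5 + 5 + 1 + 2 + 4 = 33 cards with no suit reaching 6.
The next card forces some suit to 6, so 33 + 1 = 34.

34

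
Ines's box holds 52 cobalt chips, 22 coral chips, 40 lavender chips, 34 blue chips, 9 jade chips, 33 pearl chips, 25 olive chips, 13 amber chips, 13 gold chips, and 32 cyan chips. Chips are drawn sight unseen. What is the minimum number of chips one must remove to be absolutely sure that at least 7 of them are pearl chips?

In the worst case for collecting pearl chips, every non-pearl chip comes out first.
There are 52 + 22 + 40 + 34 + 9 + 25 + 13 + 13 + 32 = 240 non-pearl chips altogether.
After those, each further chip must be pearl, so 240 + 7 = 247 draws guarantee 7 pearl chips.

247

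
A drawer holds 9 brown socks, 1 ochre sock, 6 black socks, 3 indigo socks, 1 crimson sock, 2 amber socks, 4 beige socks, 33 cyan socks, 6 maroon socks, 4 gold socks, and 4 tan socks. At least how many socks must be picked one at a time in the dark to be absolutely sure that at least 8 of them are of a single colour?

46

Pigeonhole: put each drawn sock into a box by colour. The largest draw with every box below 8 takes min(count, 7) from each colour; colours with fewer than 7 contribute all they have.
Σ min(cᵢ, 7) = 7 + 1 + 6 + 3 + 1 + 2 + 4 + 7 + 6 + 4 + 4 = 45.
Draw number 45 + 1 = 46 must push one box to 8.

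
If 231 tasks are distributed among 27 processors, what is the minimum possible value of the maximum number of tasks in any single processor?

9

The 27 processors are the holes and the 231 tasks are the pigeons.
If every processor held at most 8 tasks, the total would be at most 27 × 8 = 216, which is less than 231.
So some processor holds at least ⌈231/27⌉ = 9 tasks.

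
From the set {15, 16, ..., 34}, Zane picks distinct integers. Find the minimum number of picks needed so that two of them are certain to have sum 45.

Two chosen integers sum to 45 exactly when both halves of some pair {x, 45−x} with 15 ≤ x ≤ 45−x ≤ 30 are chosen — 8 such pairs.
The remaining 4 elements (those with no distinct partner in range) can never complete a 45-sum, so the worst case takes all of them and one from each pair: 4 + 8 = 12.
The 13th integer has to be the second member of some pair, so 12 + 1 = 13.

13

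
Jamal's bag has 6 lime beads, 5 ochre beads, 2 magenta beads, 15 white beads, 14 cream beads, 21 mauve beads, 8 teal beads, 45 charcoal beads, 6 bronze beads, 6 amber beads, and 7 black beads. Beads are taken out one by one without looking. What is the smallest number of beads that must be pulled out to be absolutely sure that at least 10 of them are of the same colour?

An adversary could hand out at most 9 beads per colour (7 colours run out sooner): 6 + 5 + 2 + 9 + 9 + 9 + 8 + 9 + 6 + 6 + 7 = 76 beads and still no colour has 10.
Pigeonhole: one more bead lands in a colour already at 9, so 77 draws are enough and 76 are not.

77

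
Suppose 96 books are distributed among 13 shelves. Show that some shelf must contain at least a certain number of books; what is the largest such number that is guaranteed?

The 13 shelves are the holes and the 96 books are the pigeons.
If every shelf held at most 7 books, the total would be at most 13 × 7 = 91, which is less than 96.
So some shelf holds at least ⌈96/13⌉ = 8 books.

8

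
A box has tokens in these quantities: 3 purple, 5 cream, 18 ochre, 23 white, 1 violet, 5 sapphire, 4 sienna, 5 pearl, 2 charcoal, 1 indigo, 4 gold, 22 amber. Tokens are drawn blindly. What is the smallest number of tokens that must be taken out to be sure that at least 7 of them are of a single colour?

49

Put each drawn token into a box by colour. The largest draw with every box below 7 takes min(count, 6) from each colour; colours with fewer than 6 contribute all they have.
Σ min(cᵢ, 6) = 3 + 5 + 6 + 6 + 1 + 5 + 4 + 5 + 2 + 1 + 4 + 6 = 48.
Draw number 48 + 1 = 49 must push one box to 7.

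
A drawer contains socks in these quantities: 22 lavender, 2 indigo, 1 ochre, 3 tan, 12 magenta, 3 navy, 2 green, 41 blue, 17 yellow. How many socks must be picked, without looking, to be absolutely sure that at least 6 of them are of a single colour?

By the pigeonhole principle, the 9 colours are the holes; the socks drawn are the pigeons.
To avoid 6 of any one colour, the worst case takes at most 5 of each colour, or every sock of a colour that has fewer than 5.
That gives 5 + 2 + 1 + 3 + 5 + 3 + 2 + 5 + 5 = 31 socks with no colour reaching 6.
The next sock forces some colour to 6, so 31 + 1 = 32.

32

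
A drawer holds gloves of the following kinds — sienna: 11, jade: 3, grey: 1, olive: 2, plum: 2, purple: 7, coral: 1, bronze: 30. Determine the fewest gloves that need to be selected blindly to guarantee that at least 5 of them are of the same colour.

The 8 colours are the holes; the gloves drawn are the pigeons.
To avoid 5 of any one colour, the worst case takes at most 4 of each colour, or every glove of a colour that has fewer than 4.
That gives 4 + 3 + 1 + 2 + 2 + 4 + 1 + 4 = 21 gloves with no colour reaching 5.
The next glove forces some colour to 5, so 21 + 1 = 22.

22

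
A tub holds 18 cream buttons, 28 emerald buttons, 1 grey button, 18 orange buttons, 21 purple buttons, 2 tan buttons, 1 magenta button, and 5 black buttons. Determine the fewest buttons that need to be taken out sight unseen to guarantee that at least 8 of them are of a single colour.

By the pigeonhole principle, put each drawn button into a box by colour. The largest draw with every box below 8 takes min(count, 7) from each colour; colours with fewer than 7 contribute all they have.
Σ min(cᵢ, 7) = 7 + 7 + 1 + 7 + 7 + 2 + 1 + 5 = 37.
Draw number 37 + 1 = 38 must push one box to 8.

38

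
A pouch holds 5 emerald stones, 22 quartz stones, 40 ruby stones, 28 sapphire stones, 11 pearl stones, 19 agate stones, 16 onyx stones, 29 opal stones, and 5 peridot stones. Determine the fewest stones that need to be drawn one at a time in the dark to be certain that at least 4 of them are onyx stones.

163

In the worst case for collecting onyx stones, every non-onyx stone comes out first.
There are 5 + 22 + 40 + 28 + 11 + 19 + 29 + 5 = 159 non-onyx stones altogether.
After those, each further stone must be onyx, so 159 + 4 = 163 draws guarantee 4 onyx stones.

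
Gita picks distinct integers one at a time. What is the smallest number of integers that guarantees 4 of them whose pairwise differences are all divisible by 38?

115

Integers whose pairwise differences are multiples of 38 are exactly those sharing a remainder mod 38. Pigeonhole: the 38 residue classes mod 38 are the pigeonholes.
With 114 integers one could put 3 in each residue class and have no class reach 4.
The 115th integer pushes some class to 4, so 38·3 + 1 = 115.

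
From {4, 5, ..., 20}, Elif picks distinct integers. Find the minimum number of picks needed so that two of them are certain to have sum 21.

Two chosen integers sum to 21 exactly when both halves of some pair {x, 21−x} with 4 ≤ x ≤ 21−x ≤ 17 are chosen — 7 such pairs.
The remaining 3 elements (those with no distinct partner in range) can never complete a 21-sum, so the worst case takes all of them and one from each pair: 3 + 7 = 10.
Pigeonhole: the 11th integer has to be the second member of some pair, so 10 + 1 = 11.

11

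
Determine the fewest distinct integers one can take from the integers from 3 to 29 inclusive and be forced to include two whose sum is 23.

19

Two chosen integers sum to 23 exactly when both halves of some pair {x, 23−x} with 3 ≤ x ≤ 23−x ≤ 20 are chosen — 9 such pairs.
The remaining 9 elements (those with no distinct partner in range) can never complete a 23-sum, so the worst case takes all of them and one from each pair: 9 + 9 = 18.
The 19th integer has to be the second member of some pair, so 18 + 1 = 19.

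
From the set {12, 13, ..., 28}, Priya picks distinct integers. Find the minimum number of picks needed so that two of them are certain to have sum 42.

A set avoiding the sum 42 can contain at most one of each pair {x, 42−x}, plus the 3 elements whose complement lies outside the range or equal to its own complement.
The integers 12, …, 21 (10 of them) are such a set: any two sum to at least 12+13 = 25 and at most 20+21 = 41 < 42.
Any 11th integer completes one of the 7 pairs, so 11 choices force a sum of 42.

11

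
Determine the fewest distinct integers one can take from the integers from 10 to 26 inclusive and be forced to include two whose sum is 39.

A set avoiding the sum 39 can contain at most one of each pair {x, 39−x}, plus the 3 elements whose complement lies outside the range.
The integers 10, …, 19 (10 of them) are such a set: any two sum to at least 10+11 = 21 and at most 18+19 = 37 < 39.
By the pigeonhole principle, any 11th integer completes one of the 7 pairs, so 11 choices force a sum of 39.

11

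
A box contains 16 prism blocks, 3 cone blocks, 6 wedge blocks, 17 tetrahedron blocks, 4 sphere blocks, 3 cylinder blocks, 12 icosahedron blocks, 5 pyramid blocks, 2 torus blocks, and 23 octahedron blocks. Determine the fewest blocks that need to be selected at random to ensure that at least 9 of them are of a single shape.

56

An adversary could hand out at most 8 blocks per shape (6 shapes run out sooner): 8 + 3 + 6 + 8 + 4 + 3 + 8 + 5 + 2 + 8 = 55 blocks and still no shape has 9.
By pigeonhole, one more block lands in a shape already at 8, so 56 draws are enough and 55 are not.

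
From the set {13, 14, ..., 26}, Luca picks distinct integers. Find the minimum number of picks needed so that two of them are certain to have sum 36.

10

Two chosen integers sum to 36 exactly when both halves of some pair {x, 36−x} with 13 ≤ x ≤ 36−x ≤ 23 are chosen — 5 such pairs.
The remaining 4 elements (those with no distinct partner in range) can never complete a 36-sum, so the worst case takes all of them and one from each pair: 4 + 5 = 9.
The 10th integer has to be the second member of some pair, so 9 + 1 = 10.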